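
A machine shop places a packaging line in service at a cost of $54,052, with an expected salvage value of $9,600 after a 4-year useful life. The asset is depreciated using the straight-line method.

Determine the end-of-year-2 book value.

Depreciable base = $54,052 − $9,600 = $44,452.
Annual expense = $44,452 / 4 = $11,113.
End of year 1: book value $42,939.
End of year 2: book value $31,826.

$31,826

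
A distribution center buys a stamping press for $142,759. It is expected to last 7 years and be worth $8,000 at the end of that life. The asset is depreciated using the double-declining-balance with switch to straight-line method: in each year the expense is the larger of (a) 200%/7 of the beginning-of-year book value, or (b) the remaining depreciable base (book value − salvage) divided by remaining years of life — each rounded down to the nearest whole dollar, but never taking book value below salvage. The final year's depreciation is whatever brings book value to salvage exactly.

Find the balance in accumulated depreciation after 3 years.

Depreciable base = $142,759 − $8,000 = $134,759.
Year 1: DB = ⌊$142,759 × 200%/7⌋ = $40,788; SL = ⌊$134,759/7⌋ = $19,251 → take DB $40,788. Book value $101,971.
Year 2: DB = ⌊$101,971 × 200%/7⌋ = $29,134; SL = ⌊$93,971/6⌋ = $15,661 → take DB $29,134. Book value $72,837.
Year 3: DB = ⌊$72,837 × 200%/7⌋ = $20,810; SL = ⌊$64,837/5⌋ = $12,967 → take DB $20,810. Book value $52,027.
Accumulated through year 3 = $142,759 − $52,027 = $90,732.

$90,732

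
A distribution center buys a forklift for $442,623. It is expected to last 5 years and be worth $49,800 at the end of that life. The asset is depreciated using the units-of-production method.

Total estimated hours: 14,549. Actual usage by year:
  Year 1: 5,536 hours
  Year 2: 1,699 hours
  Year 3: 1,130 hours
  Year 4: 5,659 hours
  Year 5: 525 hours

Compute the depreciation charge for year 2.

$45,873

Depreciable base = $442,623 − $49,800 = $392,823.
Rate = $392,823 / 14,549 hours = $27 per hour.
Year 1: 5,536 × $27 = $149,472. Book value $293,151.
Year 2: 1,699 × $27 = $45,873. Book value $247,278.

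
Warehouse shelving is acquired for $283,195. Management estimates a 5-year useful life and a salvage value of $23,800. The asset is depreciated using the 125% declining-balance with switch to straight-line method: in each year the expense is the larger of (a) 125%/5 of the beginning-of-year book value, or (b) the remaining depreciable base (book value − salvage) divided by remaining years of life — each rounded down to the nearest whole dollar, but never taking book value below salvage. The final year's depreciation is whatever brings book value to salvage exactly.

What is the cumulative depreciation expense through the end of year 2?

Depreciable base = $283,195 − $23,800 = $259,395.
Year 1: DB = ⌊$283,195 × 125%/5⌋ = $70,798; SL = ⌊$259,395/5⌋ = $51,879 → take DB $70,798. Book value $212,397.
Year 2: DB = ⌊$212,397 × 125%/5⌋ = $53,099; SL = ⌊$188,597/4⌋ = $47,149 → take DB $53,099. Book value $159,298.
Accumulated through year 2 = $283,195 − $159,298 = $123,897.

$123,897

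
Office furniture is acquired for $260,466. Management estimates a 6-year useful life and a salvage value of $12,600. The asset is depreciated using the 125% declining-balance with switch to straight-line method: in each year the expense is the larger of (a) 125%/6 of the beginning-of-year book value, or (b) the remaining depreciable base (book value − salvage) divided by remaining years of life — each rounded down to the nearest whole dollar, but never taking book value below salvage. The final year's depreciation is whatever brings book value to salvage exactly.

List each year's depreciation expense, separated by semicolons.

Depreciable base = $260,466 − $12,600 = $247,866.
Year 1: DB = ⌊$260,466 × 125%/6⌋ = $54,263; SL = ⌊$247,866/6⌋ = $41,311 → take DB $54,263. Book value $206,203.
Year 2: DB = ⌊$206,203 × 125%/6⌋ = $42,958; SL = ⌊$193,603/5⌋ = $38,720 → take DB $42,958. Book value $163,245.
Year 3: DB = ⌊$163,245 × 125%/6⌋ = $34,009; SL = ⌊$150,645/4⌋ = $37,661 → take SL $37,661. Book value $125,584.
Year 4: DB = ⌊$125,584 × 125%/6⌋ = $26,163; SL = ⌊$112,984/3⌋ = $37,661 → take SL $37,661. Book value $87,923.
Year 5: DB = ⌊$87,923 × 125%/6⌋ = $18,317; SL = ⌊$75,323/2⌋ = $37,661 → take SL $37,661. Book value $50,262.
Year 6 (final): $50,262 − $12,600 = $37,662. Book value $12,600.

$54,263; $42,958; $37,661; $37,661; $37,661; $37,662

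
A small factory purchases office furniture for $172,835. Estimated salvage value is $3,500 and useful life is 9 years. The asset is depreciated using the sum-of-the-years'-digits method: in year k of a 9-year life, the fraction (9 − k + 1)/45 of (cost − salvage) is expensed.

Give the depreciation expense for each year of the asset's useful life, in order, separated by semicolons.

$33,867; $30,104; $26,341; $22,578; $18,815; $15,052; $11,289; $7,526; $3,763

Depreciable base = $172,835 − $3,500 = $169,335.
Sum of the years' digits = 9+8+7+6+5+4+3+2+1 = 45.
Year 1: $169,335 × 9/45 = $33,867. Book value $138,968.
Year 2: $169,335 × 8/45 = $30,104. Book value $108,864.
Year 3: $169,335 × 7/45 = $26,341. Book value $82,523.
Year 4: $169,335 × 6/45 = $22,578. Book value $59,945.
Year 5: $169,335 × 5/45 = $18,815. Book value $41,130.
Year 6: $169,335 × 4/45 = $15,052. Book value $26,078.
Year 7: $169,335 × 3/45 = $11,289. Book value $14,789.
Year 8: $169,335 × 2/45 = $7,526. Book value $7,263.
Year 9: $169,335 × 1/45 = $3,763. Book value $3,500.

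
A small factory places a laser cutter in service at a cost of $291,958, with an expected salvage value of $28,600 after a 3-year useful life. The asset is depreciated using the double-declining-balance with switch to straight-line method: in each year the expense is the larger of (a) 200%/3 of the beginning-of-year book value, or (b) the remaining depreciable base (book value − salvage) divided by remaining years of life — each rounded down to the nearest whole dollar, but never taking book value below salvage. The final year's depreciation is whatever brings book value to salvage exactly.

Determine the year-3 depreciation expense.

$3,840

Depreciable base = $291,958 − $28,600 = $263,358.
Year 1: DB = ⌊$291,958 × 200%/3⌋ = $194,638; SL = ⌊$263,358/3⌋ = $87,786 → take DB $194,638. Book value $97,320.
Year 2: DB = ⌊$97,320 × 200%/3⌋ = $64,880; SL = ⌊$68,720/2⌋ = $34,360 → take DB $64,880. Book value $32,440.
Year 3 (final): $32,440 − $28,600 = $3,840. Book value $28,600.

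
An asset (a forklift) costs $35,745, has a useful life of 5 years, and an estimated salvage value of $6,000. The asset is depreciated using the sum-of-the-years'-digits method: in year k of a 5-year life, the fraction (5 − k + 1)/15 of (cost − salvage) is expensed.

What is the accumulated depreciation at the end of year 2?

Depreciable base = $35,745 − $6,000 = $29,745.
Sum of the years' digits = 5+4+3+2+1 = 15.
Year 1: $29,745 × 5/15 = $9,915. Book value $25,830.
Year 2: $29,745 × 4/15 = $7,932. Book value $17,898.
Accumulated through year 2 = $35,745 − $17,898 = $17,847.

$17,847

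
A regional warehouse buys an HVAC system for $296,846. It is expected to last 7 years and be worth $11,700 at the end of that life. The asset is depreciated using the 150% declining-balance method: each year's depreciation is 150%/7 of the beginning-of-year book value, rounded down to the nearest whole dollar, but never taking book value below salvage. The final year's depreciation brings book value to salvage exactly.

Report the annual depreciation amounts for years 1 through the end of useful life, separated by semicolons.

$63,609; $49,979; $39,269; $30,854; $24,243; $19,048; $58,144

Depreciable base = $296,846 − $11,700 = $285,146.
Year 1: ⌊$296,846 × 150%/7⌋ = $63,609. Book value $233,237.
Year 2: ⌊$233,237 × 150%/7⌋ = $49,979. Book value $183,258.
Year 3: ⌊$183,258 × 150%/7⌋ = $39,269. Book value $143,989.
Year 4: ⌊$143,989 × 150%/7⌋ = $30,854. Book value $113,135.
Year 5: ⌊$113,135 × 150%/7⌋ = $24,243. Book value $88,892.
Year 6: ⌊$88,892 × 150%/7⌋ = $19,048. Book value $69,844.
Year 7 (final): $69,844 − $11,700 = $58,144. Book value $11,700.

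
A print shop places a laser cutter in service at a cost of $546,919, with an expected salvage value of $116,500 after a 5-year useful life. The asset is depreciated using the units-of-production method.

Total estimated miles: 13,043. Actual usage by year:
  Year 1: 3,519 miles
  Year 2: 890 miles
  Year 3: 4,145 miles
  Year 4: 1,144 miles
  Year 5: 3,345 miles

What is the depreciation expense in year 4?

Depreciable base = $546,919 − $116,500 = $430,419.
Rate = $430,419 / 13,043 miles = $33 per mile.
Year 1: 3,519 × $33 = $116,127. Book value $430,792.
Year 2: 890 × $33 = $29,370. Book value $401,422.
Year 3: 4,145 × $33 = $136,785. Book value $264,637.
Year 4: 1,144 × $33 = $37,752. Book value $226,885.

$37,752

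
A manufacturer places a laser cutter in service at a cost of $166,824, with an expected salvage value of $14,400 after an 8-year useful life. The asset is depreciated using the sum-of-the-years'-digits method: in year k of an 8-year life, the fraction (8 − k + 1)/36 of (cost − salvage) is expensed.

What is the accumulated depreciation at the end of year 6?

Depreciable base = $166,824 − $14,400 = $152,424.
Sum of the years' digits = 8+7+6+5+4+3+2+1 = 36.
Year 1: $152,424 × 8/36 = $33,872. Book value $132,952.
Year 2: $152,424 × 7/36 = $29,638. Book value $103,314.
Year 3: $152,424 × 6/36 = $25,404. Book value $77,910.
Year 4: $152,424 × 5/36 = $21,170. Book value $56,740.
Year 5: $152,424 × 4/36 = $16,936. Book value $39,804.
Year 6: $152,424 × 3/36 = $12,702. Book value $27,102.
Accumulated through year 6 = $166,824 − $27,102 = $139,722.

$139,722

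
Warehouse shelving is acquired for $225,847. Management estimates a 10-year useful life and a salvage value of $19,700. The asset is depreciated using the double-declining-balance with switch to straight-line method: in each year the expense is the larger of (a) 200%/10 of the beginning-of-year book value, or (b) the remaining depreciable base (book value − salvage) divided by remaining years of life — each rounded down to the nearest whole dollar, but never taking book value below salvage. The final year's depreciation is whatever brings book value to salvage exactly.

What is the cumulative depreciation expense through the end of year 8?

Depreciable base = $225,847 − $19,700 = $206,147.
Year 1: DB = ⌊$225,847 × 200%/10⌋ = $45,169; SL = ⌊$206,147/10⌋ = $20,614 → take DB $45,169. Book value $180,678.
Year 2: DB = ⌊$180,678 × 200%/10⌋ = $36,135; SL = ⌊$160,978/9⌋ = $17,886 → take DB $36,135. Book value $144,543.
Year 3: DB = ⌊$144,543 × 200%/10⌋ = $28,908; SL = ⌊$124,843/8⌋ = $15,605 → take DB $28,908. Book value $115,635.
Year 4: DB = ⌊$115,635 × 200%/10⌋ = $23,127; SL = ⌊$95,935/7⌋ = $13,705 → take DB $23,127. Book value $92,508.
Year 5: DB = ⌊$92,508 × 200%/10⌋ = $18,501; SL = ⌊$72,808/6⌋ = $12,134 → take DB $18,501. Book value $74,007.
Year 6: DB = ⌊$74,007 × 200%/10⌋ = $14,801; SL = ⌊$54,307/5⌋ = $10,861 → take DB $14,801. Book value $59,206.
Year 7: DB = ⌊$59,206 × 200%/10⌋ = $11,841; SL = ⌊$39,506/4⌋ = $9,876 → take DB $11,841. Book value $47,365.
Year 8: DB = ⌊$47,365 × 200%/10⌋ = $9,473; SL = ⌊$27,665/3⌋ = $9,221 → take DB $9,473. Book value $37,892.
Accumulated through year 8 = $225,847 − $37,892 = $187,955.

$187,955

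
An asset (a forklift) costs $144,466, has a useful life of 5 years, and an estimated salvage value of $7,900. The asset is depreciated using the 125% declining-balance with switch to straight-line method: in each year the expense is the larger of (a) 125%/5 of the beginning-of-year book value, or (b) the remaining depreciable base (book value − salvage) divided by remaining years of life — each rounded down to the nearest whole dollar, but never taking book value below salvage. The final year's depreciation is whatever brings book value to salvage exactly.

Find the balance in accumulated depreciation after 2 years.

Depreciable base = $144,466 − $7,900 = $136,566.
Year 1: DB = ⌊$144,466 × 125%/5⌋ = $36,116; SL = ⌊$136,566/5⌋ = $27,313 → take DB $36,116. Book value $108,350.
Year 2: DB = ⌊$108,350 × 125%/5⌋ = $27,087; SL = ⌊$100,450/4⌋ = $25,112 → take DB $27,087. Book value $81,263.
Accumulated through year 2 = $144,466 − $81,263 = $63,203.

$63,203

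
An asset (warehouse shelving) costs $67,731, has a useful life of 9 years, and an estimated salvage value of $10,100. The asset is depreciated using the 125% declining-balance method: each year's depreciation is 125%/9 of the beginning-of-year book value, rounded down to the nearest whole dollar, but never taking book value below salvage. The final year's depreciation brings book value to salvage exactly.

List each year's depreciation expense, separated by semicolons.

Depreciable base = $67,731 − $10,100 = $57,631.
Year 1: ⌊$67,731 × 125%/9⌋ = $9,407. Book value $58,324.
Year 2: ⌊$58,324 × 125%/9⌋ = $8,100. Book value $50,224.
Year 3: ⌊$50,224 × 125%/9⌋ = $6,975. Book value $43,249.
Year 4: ⌊$43,249 × 125%/9⌋ = $6,006. Book value $37,243.
Year 5: ⌊$37,243 × 125%/9⌋ = $5,172. Book value $32,071.
Year 6: ⌊$32,071 × 125%/9⌋ = $4,454. Book value $27,617.
Year 7: ⌊$27,617 × 125%/9⌋ = $3,835. Book value $23,782.
Year 8: ⌊$23,782 × 125%/9⌋ = $3,303. Book value $20,479.
Year 9 (final): $20,479 − $10,100 = $10,379. Book value $10,100.

$9,407; $8,100; $6,975; $6,006; $5,172; $4,454; $3,835; $3,303; $10,379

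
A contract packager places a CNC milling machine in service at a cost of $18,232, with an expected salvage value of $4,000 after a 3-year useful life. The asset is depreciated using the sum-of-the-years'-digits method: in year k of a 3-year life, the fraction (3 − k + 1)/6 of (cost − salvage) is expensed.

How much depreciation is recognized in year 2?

$4,744

Depreciable base = $18,232 − $4,000 = $14,232.
Sum of the years' digits = 3+2+1 = 6.
Year 1: $14,232 × 3/6 = $7,116. Book value $11,116.
Year 2: $14,232 × 2/6 = $4,744. Book value $6,372.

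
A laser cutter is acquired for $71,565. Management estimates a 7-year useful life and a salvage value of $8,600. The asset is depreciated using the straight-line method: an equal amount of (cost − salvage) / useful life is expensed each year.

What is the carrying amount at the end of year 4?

$35,585

Depreciable base = $71,565 − $8,600 = $62,965.
Annual expense = $62,965 / 7 = $8,995.
End of year 1: book value $62,570.
End of year 2: book value $53,575.
End of year 3: book value $44,580.
End of year 4: book value $35,585.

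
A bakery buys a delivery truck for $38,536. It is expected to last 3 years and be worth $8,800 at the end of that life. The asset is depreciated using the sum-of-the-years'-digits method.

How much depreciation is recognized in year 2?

Depreciable base = $38,536 − $8,800 = $29,736.
Sum of the years' digits = 3+2+1 = 6.
Year 1: $29,736 × 3/6 = $14,868. Book value $23,668.
Year 2: $29,736 × 2/6 = $9,912. Book value $13,756.

$9,912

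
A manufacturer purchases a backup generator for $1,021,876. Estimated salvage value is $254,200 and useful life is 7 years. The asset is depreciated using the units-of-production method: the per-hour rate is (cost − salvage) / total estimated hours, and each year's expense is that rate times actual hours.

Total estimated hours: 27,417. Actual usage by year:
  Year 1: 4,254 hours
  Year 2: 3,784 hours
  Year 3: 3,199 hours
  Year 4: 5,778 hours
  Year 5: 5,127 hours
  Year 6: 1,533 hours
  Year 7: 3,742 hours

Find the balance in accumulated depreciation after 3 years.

$314,636

Depreciable base = $1,021,876 − $254,200 = $767,676.
Rate = $767,676 / 27,417 hours = $28 per hour.
Year 1: 4,254 × $28 = $119,112. Book value $902,764.
Year 2: 3,784 × $28 = $105,952. Book value $796,812.
Year 3: 3,199 × $28 = $89,572. Book value $707,240.
Accumulated through year 3 = $1,021,876 − $707,240 = $314,636.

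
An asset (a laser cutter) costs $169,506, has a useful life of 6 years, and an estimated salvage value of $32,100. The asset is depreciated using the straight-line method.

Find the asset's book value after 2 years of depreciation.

Depreciable base = $169,506 − $32,100 = $137,406.
Annual expense = $137,406 / 6 = $22,901.
End of year 1: book value $146,605.
End of year 2: book value $123,704.

$123,704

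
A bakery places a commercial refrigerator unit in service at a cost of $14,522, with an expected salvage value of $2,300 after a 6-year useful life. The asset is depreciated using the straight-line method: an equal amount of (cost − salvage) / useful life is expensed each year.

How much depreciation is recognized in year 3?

$2,037

Depreciable base = $14,522 − $2,300 = $12,222.
Annual expense = $12,222 / 6 = $2,037.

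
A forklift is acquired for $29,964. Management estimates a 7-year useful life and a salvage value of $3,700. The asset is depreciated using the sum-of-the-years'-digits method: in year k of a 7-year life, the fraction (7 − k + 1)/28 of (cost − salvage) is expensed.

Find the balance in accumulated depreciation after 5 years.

$23,450

Depreciable base = $29,964 − $3,700 = $26,264.
Sum of the years' digits = 7+6+5+4+3+2+1 = 28.
Year 1: $26,264 × 7/28 = $6,566. Book value $23,398.
Year 2: $26,264 × 6/28 = $5,628. Book value $17,770.
Year 3: $26,264 × 5/28 = $4,690. Book value $13,080.
Year 4: $26,264 × 4/28 = $3,752. Book value $9,328.
Year 5: $26,264 × 3/28 = $2,814. Book value $6,514.
Accumulated through year 5 = $29,964 − $6,514 = $23,450.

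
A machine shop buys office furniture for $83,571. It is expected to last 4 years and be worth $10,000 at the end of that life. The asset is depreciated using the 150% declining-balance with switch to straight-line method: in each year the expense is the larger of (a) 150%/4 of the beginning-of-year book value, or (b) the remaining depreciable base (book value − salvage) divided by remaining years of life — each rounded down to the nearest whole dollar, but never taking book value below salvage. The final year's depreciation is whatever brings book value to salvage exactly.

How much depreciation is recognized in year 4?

Depreciable base = $83,571 − $10,000 = $73,571.
Year 1: DB = ⌊$83,571 × 150%/4⌋ = $31,339; SL = ⌊$73,571/4⌋ = $18,392 → take DB $31,339. Book value $52,232.
Year 2: DB = ⌊$52,232 × 150%/4⌋ = $19,587; SL = ⌊$42,232/3⌋ = $14,077 → take DB $19,587. Book value $32,645.
Year 3: DB = ⌊$32,645 × 150%/4⌋ = $12,241; SL = ⌊$22,645/2⌋ = $11,322 → take DB $12,241. Book value $20,404.
Year 4 (final): $20,404 − $10,000 = $10,404. Book value $10,000.

$10,404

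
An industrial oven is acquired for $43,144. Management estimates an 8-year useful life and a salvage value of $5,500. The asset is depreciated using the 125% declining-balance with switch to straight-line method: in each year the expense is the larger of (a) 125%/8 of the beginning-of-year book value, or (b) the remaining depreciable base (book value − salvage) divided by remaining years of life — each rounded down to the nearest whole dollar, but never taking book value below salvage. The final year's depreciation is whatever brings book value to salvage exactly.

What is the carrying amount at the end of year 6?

$13,668

Depreciable base = $43,144 − $5,500 = $37,644.
Year 1: DB = ⌊$43,144 × 125%/8⌋ = $6,741; SL = ⌊$37,644/8⌋ = $4,705 → take DB $6,741. Book value $36,403.
Year 2: DB = ⌊$36,403 × 125%/8⌋ = $5,687; SL = ⌊$30,903/7⌋ = $4,414 → take DB $5,687. Book value $30,716.
Year 3: DB = ⌊$30,716 × 125%/8⌋ = $4,799; SL = ⌊$25,216/6⌋ = $4,202 → take DB $4,799. Book value $25,917.
Year 4: DB = ⌊$25,917 × 125%/8⌋ = $4,049; SL = ⌊$20,417/5⌋ = $4,083 → take SL $4,083. Book value $21,834.
Year 5: DB = ⌊$21,834 × 125%/8⌋ = $3,411; SL = ⌊$16,334/4⌋ = $4,083 → take SL $4,083. Book value $17,751.
Year 6: DB = ⌊$17,751 × 125%/8⌋ = $2,773; SL = ⌊$12,251/3⌋ = $4,083 → take SL $4,083. Book value $13,668.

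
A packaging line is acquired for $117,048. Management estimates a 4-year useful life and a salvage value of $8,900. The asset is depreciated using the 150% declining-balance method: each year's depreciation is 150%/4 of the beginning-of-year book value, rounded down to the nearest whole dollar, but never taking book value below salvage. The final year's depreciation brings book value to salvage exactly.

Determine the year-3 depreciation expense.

Depreciable base = $117,048 − $8,900 = $108,148.
Year 1: ⌊$117,048 × 150%/4⌋ = $43,893. Book value $73,155.
Year 2: ⌊$73,155 × 150%/4⌋ = $27,433. Book value $45,722.
Year 3: ⌊$45,722 × 150%/4⌋ = $17,145. Book value $28,577.

$17,145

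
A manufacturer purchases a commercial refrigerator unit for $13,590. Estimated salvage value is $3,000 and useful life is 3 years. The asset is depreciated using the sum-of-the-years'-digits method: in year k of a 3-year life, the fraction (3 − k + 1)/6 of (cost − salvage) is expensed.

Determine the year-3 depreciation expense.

Depreciable base = $13,590 − $3,000 = $10,590.
Sum of the years' digits = 3+2+1 = 6.
Year 1: $10,590 × 3/6 = $5,295. Book value $8,295.
Year 2: $10,590 × 2/6 = $3,530. Book value $4,765.
Year 3: $10,590 × 1/6 = $1,765. Book value $3,000.

$1,765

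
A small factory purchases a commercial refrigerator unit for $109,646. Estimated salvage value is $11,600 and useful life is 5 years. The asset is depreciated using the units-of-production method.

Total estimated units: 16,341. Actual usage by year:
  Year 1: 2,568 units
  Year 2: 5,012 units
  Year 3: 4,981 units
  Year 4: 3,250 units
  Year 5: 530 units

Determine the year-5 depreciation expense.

Depreciable base = $109,646 − $11,600 = $98,046.
Rate = $98,046 / 16,341 units = $6 per unit.
Year 1: 2,568 × $6 = $15,408. Book value $94,238.
Year 2: 5,012 × $6 = $30,072. Book value $64,166.
Year 3: 4,981 × $6 = $29,886. Book value $34,280.
Year 4: 3,250 × $6 = $19,500. Book value $14,780.
Year 5: 530 × $6 = $3,180. Book value $11,600.

$3,180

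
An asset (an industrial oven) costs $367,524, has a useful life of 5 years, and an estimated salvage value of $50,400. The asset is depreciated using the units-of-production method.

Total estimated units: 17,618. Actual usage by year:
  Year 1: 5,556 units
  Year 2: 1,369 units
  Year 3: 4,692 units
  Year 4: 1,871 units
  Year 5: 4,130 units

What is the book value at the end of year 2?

Depreciable base = $367,524 − $50,400 = $317,124.
Rate = $317,124 / 17,618 units = $18 per unit.
Year 1: 5,556 × $18 = $100,008. Book value $267,516.
Year 2: 1,369 × $18 = $24,642. Book value $242,874.

$242,874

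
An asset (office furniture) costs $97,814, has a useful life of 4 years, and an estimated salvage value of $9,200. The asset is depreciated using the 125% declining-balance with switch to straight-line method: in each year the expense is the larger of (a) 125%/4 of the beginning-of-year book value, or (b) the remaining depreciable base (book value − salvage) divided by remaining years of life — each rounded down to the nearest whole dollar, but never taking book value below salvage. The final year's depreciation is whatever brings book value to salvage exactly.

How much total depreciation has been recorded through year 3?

Depreciable base = $97,814 − $9,200 = $88,614.
Year 1: DB = ⌊$97,814 × 125%/4⌋ = $30,566; SL = ⌊$88,614/4⌋ = $22,153 → take DB $30,566. Book value $67,248.
Year 2: DB = ⌊$67,248 × 125%/4⌋ = $21,015; SL = ⌊$58,048/3⌋ = $19,349 → take DB $21,015. Book value $46,233.
Year 3: DB = ⌊$46,233 × 125%/4⌋ = $14,447; SL = ⌊$37,033/2⌋ = $18,516 → take SL $18,516. Book value $27,717.
Accumulated through year 3 = $97,814 − $27,717 = $70,097.

$70,097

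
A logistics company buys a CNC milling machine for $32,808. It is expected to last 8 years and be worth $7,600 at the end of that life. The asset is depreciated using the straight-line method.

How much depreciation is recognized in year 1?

Depreciable base = $32,808 − $7,600 = $25,208.
Annual expense = $25,208 / 8 = $3,151.

$3,151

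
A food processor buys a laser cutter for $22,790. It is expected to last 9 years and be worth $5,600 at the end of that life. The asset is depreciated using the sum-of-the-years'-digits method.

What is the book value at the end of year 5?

$9,420

Depreciable base = $22,790 − $5,600 = $17,190.
Sum of the years' digits = 9+8+7+6+5+4+3+2+1 = 45.
Year 1: $17,190 × 9/45 = $3,438. Book value $19,352.
Year 2: $17,190 × 8/45 = $3,056. Book value $16,296.
Year 3: $17,190 × 7/45 = $2,674. Book value $13,622.
Year 4: $17,190 × 6/45 = $2,292. Book value $11,330.
Year 5: $17,190 × 5/45 = $1,910. Book value $9,420.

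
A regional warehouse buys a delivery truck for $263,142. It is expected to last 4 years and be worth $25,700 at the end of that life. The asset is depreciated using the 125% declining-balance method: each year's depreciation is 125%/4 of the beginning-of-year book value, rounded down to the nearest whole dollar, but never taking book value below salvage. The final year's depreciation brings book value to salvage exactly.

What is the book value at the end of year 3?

Depreciable base = $263,142 − $25,700 = $237,442.
Year 1: ⌊$263,142 × 125%/4⌋ = $82,231. Book value $180,911.
Year 2: ⌊$180,911 × 125%/4⌋ = $56,534. Book value $124,377.
Year 3: ⌊$124,377 × 125%/4⌋ = $38,867. Book value $85,510.

$85,510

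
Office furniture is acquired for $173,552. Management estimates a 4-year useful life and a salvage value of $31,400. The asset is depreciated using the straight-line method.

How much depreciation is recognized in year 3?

$35,538

Depreciable base = $173,552 − $31,400 = $142,152.
Annual expense = $142,152 / 4 = $35,538.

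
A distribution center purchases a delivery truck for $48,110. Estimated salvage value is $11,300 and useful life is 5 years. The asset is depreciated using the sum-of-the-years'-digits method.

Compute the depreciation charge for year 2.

$9,816

Depreciable base = $48,110 − $11,300 = $36,810.
Sum of the years' digits = 5+4+3+2+1 = 15.
Year 1: $36,810 × 5/15 = $12,270. Book value $35,840.
Year 2: $36,810 × 4/15 = $9,816. Book value $26,024.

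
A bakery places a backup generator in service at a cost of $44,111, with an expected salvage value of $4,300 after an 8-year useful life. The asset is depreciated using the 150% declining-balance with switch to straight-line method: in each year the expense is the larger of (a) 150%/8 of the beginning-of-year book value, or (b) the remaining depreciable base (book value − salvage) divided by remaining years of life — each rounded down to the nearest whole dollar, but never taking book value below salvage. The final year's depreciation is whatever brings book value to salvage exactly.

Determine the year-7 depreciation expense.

Depreciable base = $44,111 − $4,300 = $39,811.
Year 1: DB = ⌊$44,111 × 150%/8⌋ = $8,270; SL = ⌊$39,811/8⌋ = $4,976 → take DB $8,270. Book value $35,841.
Year 2: DB = ⌊$35,841 × 150%/8⌋ = $6,720; SL = ⌊$31,541/7⌋ = $4,505 → take DB $6,720. Book value $29,121.
Year 3: DB = ⌊$29,121 × 150%/8⌋ = $5,460; SL = ⌊$24,821/6⌋ = $4,136 → take DB $5,460. Book value $23,661.
Year 4: DB = ⌊$23,661 × 150%/8⌋ = $4,436; SL = ⌊$19,361/5⌋ = $3,872 → take DB $4,436. Book value $19,225.
Year 5: DB = ⌊$19,225 × 150%/8⌋ = $3,604; SL = ⌊$14,925/4⌋ = $3,731 → take SL $3,731. Book value $15,494.
Year 6: DB = ⌊$15,494 × 150%/8⌋ = $2,905; SL = ⌊$11,194/3⌋ = $3,731 → take SL $3,731. Book value $11,763.
Year 7: DB = ⌊$11,763 × 150%/8⌋ = $2,205; SL = ⌊$7,463/2⌋ = $3,731 → take SL $3,731. Book value $8,032.

$3,731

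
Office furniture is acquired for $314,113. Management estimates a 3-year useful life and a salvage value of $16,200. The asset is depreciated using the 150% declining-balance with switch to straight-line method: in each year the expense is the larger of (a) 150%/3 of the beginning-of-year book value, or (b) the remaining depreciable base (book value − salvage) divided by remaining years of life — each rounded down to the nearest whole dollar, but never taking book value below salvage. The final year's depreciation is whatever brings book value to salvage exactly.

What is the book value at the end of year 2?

Depreciable base = $314,113 − $16,200 = $297,913.
Year 1: DB = ⌊$314,113 × 150%/3⌋ = $157,056; SL = ⌊$297,913/3⌋ = $99,304 → take DB $157,056. Book value $157,057.
Year 2: DB = ⌊$157,057 × 150%/3⌋ = $78,528; SL = ⌊$140,857/2⌋ = $70,428 → take DB $78,528. Book value $78,529.

$78,529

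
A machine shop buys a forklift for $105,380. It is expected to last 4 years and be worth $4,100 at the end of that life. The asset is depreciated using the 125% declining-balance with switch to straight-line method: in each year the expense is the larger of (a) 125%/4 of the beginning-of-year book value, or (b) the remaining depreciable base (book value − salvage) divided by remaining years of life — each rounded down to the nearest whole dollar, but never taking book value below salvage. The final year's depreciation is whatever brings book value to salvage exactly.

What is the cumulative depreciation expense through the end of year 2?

Depreciable base = $105,380 − $4,100 = $101,280.
Year 1: DB = ⌊$105,380 × 125%/4⌋ = $32,931; SL = ⌊$101,280/4⌋ = $25,320 → take DB $32,931. Book value $72,449.
Year 2: DB = ⌊$72,449 × 125%/4⌋ = $22,640; SL = ⌊$68,349/3⌋ = $22,783 → take SL $22,783. Book value $49,666.
Accumulated through year 2 = $105,380 − $49,666 = $55,714.

$55,714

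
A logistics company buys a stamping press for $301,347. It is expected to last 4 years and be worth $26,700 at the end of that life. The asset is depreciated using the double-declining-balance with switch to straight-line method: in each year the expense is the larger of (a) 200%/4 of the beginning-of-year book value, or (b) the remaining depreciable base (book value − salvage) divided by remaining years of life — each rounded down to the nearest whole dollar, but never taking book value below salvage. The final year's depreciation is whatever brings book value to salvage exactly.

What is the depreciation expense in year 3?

$37,668

Depreciable base = $301,347 − $26,700 = $274,647.
Year 1: DB = ⌊$301,347 × 200%/4⌋ = $150,673; SL = ⌊$274,647/4⌋ = $68,661 → take DB $150,673. Book value $150,674.
Year 2: DB = ⌊$150,674 × 200%/4⌋ = $75,337; SL = ⌊$123,974/3⌋ = $41,324 → take DB $75,337. Book value $75,337.
Year 3: DB = ⌊$75,337 × 200%/4⌋ = $37,668; SL = ⌊$48,637/2⌋ = $24,318 → take DB $37,668. Book value $37,669.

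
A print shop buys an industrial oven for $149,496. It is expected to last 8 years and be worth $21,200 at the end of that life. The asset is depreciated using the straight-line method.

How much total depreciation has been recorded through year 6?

$96,222

Depreciable base = $149,496 − $21,200 = $128,296.
Annual expense = $128,296 / 8 = $16,037.
End of year 1: book value $133,459.
End of year 2: book value $117,422.
End of year 3: book value $101,385.
End of year 4: book value $85,348.
End of year 5: book value $69,311.
End of year 6: book value $53,274.
Accumulated through year 6 = $149,496 − $53,274 = $96,222.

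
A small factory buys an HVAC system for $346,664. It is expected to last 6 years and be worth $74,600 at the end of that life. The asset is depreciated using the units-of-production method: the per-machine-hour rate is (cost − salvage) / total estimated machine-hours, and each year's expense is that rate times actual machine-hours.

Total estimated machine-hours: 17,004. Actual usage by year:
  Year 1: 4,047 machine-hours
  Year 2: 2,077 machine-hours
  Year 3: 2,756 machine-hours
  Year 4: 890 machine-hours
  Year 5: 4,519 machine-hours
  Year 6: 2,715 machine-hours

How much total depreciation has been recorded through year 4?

Depreciable base = $346,664 − $74,600 = $272,064.
Rate = $272,064 / 17,004 machine-hours = $16 per machine-hour.
Year 1: 4,047 × $16 = $64,752. Book value $281,912.
Year 2: 2,077 × $16 = $33,232. Book value $248,680.
Year 3: 2,756 × $16 = $44,096. Book value $204,584.
Year 4: 890 × $16 = $14,240. Book value $190,344.
Accumulated through year 4 = $346,664 − $190,344 = $156,320.

$156,320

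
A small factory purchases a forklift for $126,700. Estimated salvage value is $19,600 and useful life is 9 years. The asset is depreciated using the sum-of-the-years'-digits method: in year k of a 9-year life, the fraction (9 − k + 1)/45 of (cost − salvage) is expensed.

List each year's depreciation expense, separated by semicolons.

$21,420; $19,040; $16,660; $14,280; $11,900; $9,520; $7,140; $4,760; $2,380

Depreciable base = $126,700 − $19,600 = $107,100.
Sum of the years' digits = 9+8+7+6+5+4+3+2+1 = 45.
Year 1: $107,100 × 9/45 = $21,420. Book value $105,280.
Year 2: $107,100 × 8/45 = $19,040. Book value $86,240.
Year 3: $107,100 × 7/45 = $16,660. Book value $69,580.
Year 4: $107,100 × 6/45 = $14,280. Book value $55,300.
Year 5: $107,100 × 5/45 = $11,900. Book value $43,400.
Year 6: $107,100 × 4/45 = $9,520. Book value $33,880.
Year 7: $107,100 × 3/45 = $7,140. Book value $26,740.
Year 8: $107,100 × 2/45 = $4,760. Book value $21,980.
Year 9: $107,100 × 1/45 = $2,380. Book value $19,600.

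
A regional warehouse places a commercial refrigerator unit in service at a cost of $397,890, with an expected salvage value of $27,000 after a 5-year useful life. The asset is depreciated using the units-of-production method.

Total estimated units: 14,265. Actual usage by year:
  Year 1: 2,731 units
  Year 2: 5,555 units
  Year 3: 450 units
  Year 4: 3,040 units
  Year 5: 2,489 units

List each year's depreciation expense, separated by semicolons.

$71,006; $144,430; $11,700; $79,040; $64,714

Depreciable base = $397,890 − $27,000 = $370,890.
Rate = $370,890 / 14,265 units = $26 per unit.
Year 1: 2,731 × $26 = $71,006. Book value $326,884.
Year 2: 5,555 × $26 = $144,430. Book value $182,454.
Year 3: 450 × $26 = $11,700. Book value $170,754.
Year 4: 3,040 × $26 = $79,040. Book value $91,714.
Year 5: 2,489 × $26 = $64,714. Book value $27,000.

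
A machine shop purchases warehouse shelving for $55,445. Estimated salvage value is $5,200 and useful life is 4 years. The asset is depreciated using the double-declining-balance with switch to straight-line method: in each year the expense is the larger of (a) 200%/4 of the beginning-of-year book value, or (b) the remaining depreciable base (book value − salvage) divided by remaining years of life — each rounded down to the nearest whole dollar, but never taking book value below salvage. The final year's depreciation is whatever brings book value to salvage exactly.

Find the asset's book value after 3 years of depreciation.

Depreciable base = $55,445 − $5,200 = $50,245.
Year 1: DB = ⌊$55,445 × 200%/4⌋ = $27,722; SL = ⌊$50,245/4⌋ = $12,561 → take DB $27,722. Book value $27,723.
Year 2: DB = ⌊$27,723 × 200%/4⌋ = $13,861; SL = ⌊$22,523/3⌋ = $7,507 → take DB $13,861. Book value $13,862.
Year 3: DB = ⌊$13,862 × 200%/4⌋ = $6,931; SL = ⌊$8,662/2⌋ = $4,331 → take DB $6,931. Book value $6,931.

$6,931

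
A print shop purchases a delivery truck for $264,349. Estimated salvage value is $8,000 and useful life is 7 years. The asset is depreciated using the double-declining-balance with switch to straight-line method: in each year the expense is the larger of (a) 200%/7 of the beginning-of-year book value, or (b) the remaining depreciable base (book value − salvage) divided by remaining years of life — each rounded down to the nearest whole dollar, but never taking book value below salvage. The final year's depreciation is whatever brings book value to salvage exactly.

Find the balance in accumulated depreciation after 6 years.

$236,078

Depreciable base = $264,349 − $8,000 = $256,349.
Year 1: DB = ⌊$264,349 × 200%/7⌋ = $75,528; SL = ⌊$256,349/7⌋ = $36,621 → take DB $75,528. Book value $188,821.
Year 2: DB = ⌊$188,821 × 200%/7⌋ = $53,948; SL = ⌊$180,821/6⌋ = $30,136 → take DB $53,948. Book value $134,873.
Year 3: DB = ⌊$134,873 × 200%/7⌋ = $38,535; SL = ⌊$126,873/5⌋ = $25,374 → take DB $38,535. Book value $96,338.
Year 4: DB = ⌊$96,338 × 200%/7⌋ = $27,525; SL = ⌊$88,338/4⌋ = $22,084 → take DB $27,525. Book value $68,813.
Year 5: DB = ⌊$68,813 × 200%/7⌋ = $19,660; SL = ⌊$60,813/3⌋ = $20,271 → take SL $20,271. Book value $48,542.
Year 6: DB = ⌊$48,542 × 200%/7⌋ = $13,869; SL = ⌊$40,542/2⌋ = $20,271 → take SL $20,271. Book value $28,271.
Accumulated through year 6 = $264,349 − $28,271 = $236,078.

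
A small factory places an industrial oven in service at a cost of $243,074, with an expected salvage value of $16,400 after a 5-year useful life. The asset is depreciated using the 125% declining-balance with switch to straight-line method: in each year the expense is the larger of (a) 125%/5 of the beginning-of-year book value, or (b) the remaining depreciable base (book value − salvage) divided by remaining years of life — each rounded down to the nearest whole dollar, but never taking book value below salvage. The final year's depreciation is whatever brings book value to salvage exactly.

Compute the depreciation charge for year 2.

$45,576

Depreciable base = $243,074 − $16,400 = $226,674.
Year 1: DB = ⌊$243,074 × 125%/5⌋ = $60,768; SL = ⌊$226,674/5⌋ = $45,334 → take DB $60,768. Book value $182,306.
Year 2: DB = ⌊$182,306 × 125%/5⌋ = $45,576; SL = ⌊$165,906/4⌋ = $41,476 → take DB $45,576. Book value $136,730.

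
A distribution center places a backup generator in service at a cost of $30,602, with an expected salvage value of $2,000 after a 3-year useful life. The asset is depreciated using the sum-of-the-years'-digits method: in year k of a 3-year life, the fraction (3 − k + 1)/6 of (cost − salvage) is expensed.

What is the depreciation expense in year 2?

$9,534

Depreciable base = $30,602 − $2,000 = $28,602.
Sum of the years' digits = 3+2+1 = 6.
Year 1: $28,602 × 3/6 = $14,301. Book value $16,301.
Year 2: $28,602 × 2/6 = $9,534. Book value $6,767.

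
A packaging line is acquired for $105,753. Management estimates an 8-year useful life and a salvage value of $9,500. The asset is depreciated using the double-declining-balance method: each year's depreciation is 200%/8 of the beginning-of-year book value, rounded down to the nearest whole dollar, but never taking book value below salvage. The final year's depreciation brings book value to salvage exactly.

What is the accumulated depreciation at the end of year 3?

$61,137

Depreciable base = $105,753 − $9,500 = $96,253.
Year 1: ⌊$105,753 × 200%/8⌋ = $26,438. Book value $79,315.
Year 2: ⌊$79,315 × 200%/8⌋ = $19,828. Book value $59,487.
Year 3: ⌊$59,487 × 200%/8⌋ = $14,871. Book value $44,616.
Accumulated through year 3 = $105,753 − $44,616 = $61,137.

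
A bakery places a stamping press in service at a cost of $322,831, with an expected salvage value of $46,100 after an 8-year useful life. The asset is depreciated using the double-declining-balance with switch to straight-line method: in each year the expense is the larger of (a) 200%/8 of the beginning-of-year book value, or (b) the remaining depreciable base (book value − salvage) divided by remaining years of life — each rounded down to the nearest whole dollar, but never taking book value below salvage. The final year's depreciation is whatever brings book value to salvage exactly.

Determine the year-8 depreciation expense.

$0

Depreciable base = $322,831 − $46,100 = $276,731.
Year 1: DB = ⌊$322,831 × 200%/8⌋ = $80,707; SL = ⌊$276,731/8⌋ = $34,591 → take DB $80,707. Book value $242,124.
Year 2: DB = ⌊$242,124 × 200%/8⌋ = $60,531; SL = ⌊$196,024/7⌋ = $28,003 → take DB $60,531. Book value $181,593.
Year 3: DB = ⌊$181,593 × 200%/8⌋ = $45,398; SL = ⌊$135,493/6⌋ = $22,582 → take DB $45,398. Book value $136,195.
Year 4: DB = ⌊$136,195 × 200%/8⌋ = $34,048; SL = ⌊$90,095/5⌋ = $18,019 → take DB $34,048. Book value $102,147.
Year 5: DB = ⌊$102,147 × 200%/8⌋ = $25,536; SL = ⌊$56,047/4⌋ = $14,011 → take DB $25,536. Book value $76,611.
Year 6: DB = ⌊$76,611 × 200%/8⌋ = $19,152; SL = ⌊$30,511/3⌋ = $10,170 → take DB $19,152. Book value $57,459.
Year 7: DB = ⌊$57,459 × 200%/8⌋ = $14,364; SL = ⌊$11,359/2⌋ = $5,679 → take DB $14,364, capped at $11,359. Book value $46,100.
Year 8 (final): $46,100 − $46,100 = $0. Book value $46,100.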